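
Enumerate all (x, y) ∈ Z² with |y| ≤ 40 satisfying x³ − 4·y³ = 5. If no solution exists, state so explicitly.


The equation is x³ - 4y³ = 5. For fixed y, x³ = 4·y³ + 5, so a solution requires the RHS to be a perfect cube.
Strategy: iterate y from -40 to 40, compute RHS = 4·y³ + 5, and check whether it is a (positive or negative) perfect cube.
Check small values of y:
  y = 0: RHS = 5 is not a perfect cube.
  y = 1: RHS = 9 is not a perfect cube.
  y = -1: RHS = 1 = (1)³ ⇒ x = 1 works.
  y = 2: RHS = 37 is not a perfect cube.
  y = -2: RHS = -27 = (-3)³ ⇒ x = -3 works.
  y = 3: RHS = 113 is not a perfect cube.
  y = -3: RHS = -103 is not a perfect cube.
Continuing the search up to |y| = 40 finds no further solutions beyond those listed.
Collected solutions: (1, -1), (-3, -2).

Solutions (with |y| ≤ 40): (1, -1), (-3, -2).


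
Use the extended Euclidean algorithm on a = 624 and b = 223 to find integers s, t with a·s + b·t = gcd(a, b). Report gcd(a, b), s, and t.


Euclidean algorithm on (624, 223) — divide until remainder is 0:
  624 = 2 · 223 + 178
  223 = 1 · 178 + 45
  178 = 3 · 45 + 43
  45 = 1 · 43 + 2
  43 = 21 · 2 + 1
  2 = 2 · 1 + 0
gcd(624, 223) = 1.
Track Bezout coefficients alongside the remainders: start with r₀ = 624 = a·1 + b·0 (s = 1, t = 0) and r₁ = 223 = a·0 + b·1 (s = 0, t = 1); each new remainder r_{k+1} = r_{k-1} − q_k·r_k inherits s_{k+1} = s_{k-1} − q_k·s_k, t_{k+1} = t_{k-1} − q_k·t_k, so r_k = a·s_k + b·t_k at every step:
  q = 2: r = 178, s = 1 − 2·0 = 1, t = 0 − 2·1 = -2  (check: 624·1 + 223·(-2) = 178)
  q = 1: r = 45, s = 0 − 1·1 = -1, t = 1 − 1·(-2) = 3  (check: 624·(-1) + 223·3 = 45)
  q = 3: r = 43, s = 1 − 3·(-1) = 4, t = -2 − 3·3 = -11  (check: 624·4 + 223·(-11) = 43)
  q = 1: r = 2, s = -1 − 1·4 = -5, t = 3 − 1·(-11) = 14  (check: 624·(-5) + 223·14 = 2)
  q = 21: r = 1, s = 4 − 21·(-5) = 109, t = -11 − 21·14 = -305  (check: 624·109 + 223·(-305) = 1)
The row with r = 1 (the gcd) gives the Bezout coefficients s = 109, t = -305.
Result: 624 · (109) + 223 · (-305) = 1.

gcd(624, 223) = 1; s = 109, t = -305 (check: 624·109 + 223·(-305) = 1).


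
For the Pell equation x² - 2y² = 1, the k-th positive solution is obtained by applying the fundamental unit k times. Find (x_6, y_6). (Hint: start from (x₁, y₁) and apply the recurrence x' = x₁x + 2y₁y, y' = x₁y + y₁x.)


Step 1: Find the fundamental solution (x₁, y₁) of x² - 2y² = 1.
  Expand √2 as a continued fraction. a₀ = ⌊√2⌋ = 1; iterate m_{k+1} = d_k·a_k − m_k, d_{k+1} = (2 − m_{k+1}²)/d_k, a_{k+1} = ⌊(a₀ + m_{k+1})/d_{k+1}⌋ (starting m₀ = 0, d₀ = 1), with convergents p_k = a_k·p_{k-1} + p_{k-2}, q_k = a_k·q_{k-1} + q_{k-2} (p₋₁ = 1, q₋₁ = 0):
  k = 0: a₀ = 1; p₀/q₀ = 1/1; p₀² − 2·q₀² = 1 − 2 = -1.
  k = 1: m = 1, d = 1, a = ⌊(1 + 1)/1⌋ = 2; p/q = (2·1 + 1)/(2·1 + 0) = 3/2; p² − 2·q² = 9 − 8 = 1.
  The first convergent with p² − 2·q² = 1 gives the fundamental solution (x₁, y₁) = (3, 2).
Step 2: Apply the recurrence (x_{n+1}, y_{n+1}) = (x₁x_n + 2y₁y_n, x₁y_n + y₁x_n) repeatedly.
  From (x_1, y_1) = (3, 2): x_2 = 3·3 + 2·2·2 = 17; y_2 = 3·2 + 2·3 = 12.
  From (x_2, y_2) = (17, 12): x_3 = 3·17 + 2·2·12 = 99; y_3 = 3·12 + 2·17 = 70.
  From (x_3, y_3) = (99, 70): x_4 = 3·99 + 2·2·70 = 577; y_4 = 3·70 + 2·99 = 408.
  From (x_4, y_4) = (577, 408): x_5 = 3·577 + 2·2·408 = 3363; y_5 = 3·408 + 2·577 = 2378.
  From (x_5, y_5) = (3363, 2378): x_6 = 3·3363 + 2·2·2378 = 19601; y_6 = 3·2378 + 2·3363 = 13860.
Step 3: Verify x_6² - 2·y_6² = 384199201 - 384199200 = 1 (should be 1). ✓

(x_1, y_1) = (3, 2); (x_6, y_6) = (19601, 13860).


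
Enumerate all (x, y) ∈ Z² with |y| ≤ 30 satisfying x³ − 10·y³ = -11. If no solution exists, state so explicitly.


The equation is x³ - 10y³ = -11. For fixed y, x³ = 10·y³ − 11, so a solution requires the RHS to be a perfect cube.
Strategy: iterate y from -30 to 30, compute RHS = 10·y³ − 11, and check whether it is a (positive or negative) perfect cube.
Check small values of y:
  y = 0: RHS = -11 is not a perfect cube.
  y = 1: RHS = -1 = (-1)³ ⇒ x = -1 works.
  y = -1: RHS = -21 is not a perfect cube.
  y = 2: RHS = 69 is not a perfect cube.
  y = -2: RHS = -91 is not a perfect cube.
  y = 3: RHS = 259 is not a perfect cube.
  y = -3: RHS = -281 is not a perfect cube.
Continuing the search up to |y| = 30 finds no further solutions beyond those listed.
Collected solutions: (-1, 1).

Solutions (with |y| ≤ 30): (-1, 1).


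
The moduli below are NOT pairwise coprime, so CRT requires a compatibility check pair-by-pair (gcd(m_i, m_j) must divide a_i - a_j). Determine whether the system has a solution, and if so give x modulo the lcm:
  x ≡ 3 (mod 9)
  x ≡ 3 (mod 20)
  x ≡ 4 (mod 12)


Moduli 9, 20, 12 are not pairwise coprime, so CRT works modulo lcm(m_i) when all pairwise compatibility conditions hold.
Pairwise compatibility: gcd(m_i, m_j) must divide a_i - a_j for every pair.
Merge one congruence at a time:
  Start: x ≡ 3 (mod 9).
  Combine with x ≡ 3 (mod 20): gcd(9, 20) = 1; 3 - 3 = 0, which IS divisible by 1, so compatible.
    Write x = 3 + 9·t and substitute into x ≡ 3 (mod 20): 9·t ≡ 3 − 3 = 0 (mod 20).
    The inverse of 9 mod 20 is 9 (since 9·9 = 81 = 4·20 + 1), so t ≡ 9·0 = 0 ≡ 0 (mod 20).
    Then x = 3 + 9·0 = 3, valid modulo lcm(9, 20) = 180: x ≡ 3 (mod 180).
  Combine with x ≡ 4 (mod 12): gcd(180, 12) = 12, and 4 - 3 = 1 is NOT divisible by 12.
    ⇒ system is inconsistent (no integer solution).

No solution (the system is inconsistent).


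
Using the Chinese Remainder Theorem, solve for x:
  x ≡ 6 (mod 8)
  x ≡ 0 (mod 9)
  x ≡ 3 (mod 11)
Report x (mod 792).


Moduli 8, 9, 11 are pairwise coprime; by CRT there is a unique solution modulo M = 8 · 9 · 11 = 792.
Solve pairwise, accumulating the modulus:
  Start with x ≡ 6 (mod 8).
  Combine with x ≡ 0 (mod 9): since gcd(8, 9) = 1, we get a unique residue mod 72.
    Write x = 6 + 8·t and substitute into x ≡ 0 (mod 9): 8·t ≡ 0 − 6 = -6 (mod 9).
    Reduce coefficients mod 9: 8·t ≡ 3 (mod 9).
    The inverse of 8 mod 9 is 8 (since 8·8 = 64 = 7·9 + 1), so t ≡ 8·3 = 24 ≡ 6 (mod 9).
    Then x = 6 + 8·6 = 54, valid modulo lcm(8, 9) = 72: x ≡ 54 (mod 72).
  Combine with x ≡ 3 (mod 11): since gcd(72, 11) = 1, we get a unique residue mod 792.
    Write x = 54 + 72·t and substitute into x ≡ 3 (mod 11): 72·t ≡ 3 − 54 = -51 (mod 11).
    Reduce coefficients mod 11: 6·t ≡ 4 (mod 11).
    The inverse of 6 mod 11 is 2 (since 6·2 = 12 = 1·11 + 1), so t ≡ 2·4 = 8 ≡ 8 (mod 11).
    Then x = 54 + 72·8 = 630, valid modulo lcm(72, 11) = 792: x ≡ 630 (mod 792).
Verify: 630 mod 8 = 6 ✓, 630 mod 9 = 0 ✓, 630 mod 11 = 3 ✓.

x ≡ 630 (mod 792).


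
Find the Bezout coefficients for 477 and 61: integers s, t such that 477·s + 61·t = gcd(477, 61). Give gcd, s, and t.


Euclidean algorithm on (477, 61) — divide until remainder is 0:
  477 = 7 · 61 + 50
  61 = 1 · 50 + 11
  50 = 4 · 11 + 6
  11 = 1 · 6 + 5
  6 = 1 · 5 + 1
  5 = 5 · 1 + 0
gcd(477, 61) = 1.
Track Bezout coefficients alongside the remainders: start with r₀ = 477 = a·1 + b·0 (s = 1, t = 0) and r₁ = 61 = a·0 + b·1 (s = 0, t = 1); each new remainder r_{k+1} = r_{k-1} − q_k·r_k inherits s_{k+1} = s_{k-1} − q_k·s_k, t_{k+1} = t_{k-1} − q_k·t_k, so r_k = a·s_k + b·t_k at every step:
  q = 7: r = 50, s = 1 − 7·0 = 1, t = 0 − 7·1 = -7  (check: 477·1 + 61·(-7) = 50)
  q = 1: r = 11, s = 0 − 1·1 = -1, t = 1 − 1·(-7) = 8  (check: 477·(-1) + 61·8 = 11)
  q = 4: r = 6, s = 1 − 4·(-1) = 5, t = -7 − 4·8 = -39  (check: 477·5 + 61·(-39) = 6)
  q = 1: r = 5, s = -1 − 1·5 = -6, t = 8 − 1·(-39) = 47  (check: 477·(-6) + 61·47 = 5)
  q = 1: r = 1, s = 5 − 1·(-6) = 11, t = -39 − 1·47 = -86  (check: 477·11 + 61·(-86) = 1)
The row with r = 1 (the gcd) gives the Bezout coefficients s = 11, t = -86.
Result: 477 · (11) + 61 · (-86) = 1.

gcd(477, 61) = 1; s = 11, t = -86 (check: 477·11 + 61·(-86) = 1).


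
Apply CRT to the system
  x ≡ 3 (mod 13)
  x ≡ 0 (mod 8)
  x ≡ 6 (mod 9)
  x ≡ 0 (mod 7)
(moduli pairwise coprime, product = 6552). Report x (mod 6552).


Product of moduli M = 13 · 8 · 9 · 7 = 6552.
Merge one congruence at a time:
  Start: x ≡ 3 (mod 13).
  Combine with x ≡ 0 (mod 8); new modulus lcm = 104.
    Write x = 3 + 13·t and substitute into x ≡ 0 (mod 8): 13·t ≡ 0 − 3 = -3 (mod 8).
    Reduce coefficients mod 8: 5·t ≡ 5 (mod 8).
    The inverse of 5 mod 8 is 5 (since 5·5 = 25 = 3·8 + 1), so t ≡ 5·5 = 25 ≡ 1 (mod 8).
    Then x = 3 + 13·1 = 16, valid modulo lcm(13, 8) = 104: x ≡ 16 (mod 104).
  Combine with x ≡ 6 (mod 9); new modulus lcm = 936.
    Write x = 16 + 104·t and substitute into x ≡ 6 (mod 9): 104·t ≡ 6 − 16 = -10 (mod 9).
    Reduce coefficients mod 9: 5·t ≡ 8 (mod 9).
    The inverse of 5 mod 9 is 2 (since 5·2 = 10 = 1·9 + 1), so t ≡ 2·8 = 16 ≡ 7 (mod 9).
    Then x = 16 + 104·7 = 744, valid modulo lcm(104, 9) = 936: x ≡ 744 (mod 936).
  Combine with x ≡ 0 (mod 7); new modulus lcm = 6552.
    Write x = 744 + 936·t and substitute into x ≡ 0 (mod 7): 936·t ≡ 0 − 744 = -744 (mod 7).
    Reduce coefficients mod 7: 5·t ≡ 5 (mod 7).
    The inverse of 5 mod 7 is 3 (since 5·3 = 15 = 2·7 + 1), so t ≡ 3·5 = 15 ≡ 1 (mod 7).
    Then x = 744 + 936·1 = 1680, valid modulo lcm(936, 7) = 6552: x ≡ 1680 (mod 6552).
Verify against each original: 1680 mod 13 = 3, 1680 mod 8 = 0, 1680 mod 9 = 6, 1680 mod 7 = 0.

x ≡ 1680 (mod 6552).


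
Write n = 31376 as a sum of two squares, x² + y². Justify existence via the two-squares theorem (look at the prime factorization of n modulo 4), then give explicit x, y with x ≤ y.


Step 1: Factor n = 31376 = 2^4 · 37 · 53.
Step 2: Check the mod-4 condition on each prime factor: 2 = 2 (special); 37 ≡ 1 (mod 4), exponent 1; 53 ≡ 1 (mod 4), exponent 1.
All primes ≡ 3 (mod 4) appear to even exponent (or don't appear), so by the two-squares theorem n IS expressible as a sum of two squares.
Step 3: Build a representation. Group n = k² · m with k = 4 and m = 37 · 53 = 1961 (a product of primes ≡ 1 (mod 4)); a representation of m scales to one of n via (k·x)² + (k·y)² = k²(x² + y²). Each prime p ≡ 1 (mod 4) is itself a sum of two squares; find a² by testing p − a² for a perfect square:
  37: 37 − 1² = 36 = 6² ⇒ 37 = 1² + 6².
  53: 53 − 1² = 52, 53 − 2² = 49 = 7² ⇒ 53 = 2² + 7².
  Combine using the Brahmagupta–Fibonacci identity (a² + b²)(c² + d²) = (ac − bd)² + (ad + bc)² = (ac + bd)² + (ad − bc)²:
  37 · 53 = 1961: from (1² + 6²)(2² + 7²), take (1·2 − 6·7, 1·7 + 6·2) = (2 − 42, 7 + 12) = (-40, 19); dropping signs (only squares matter) gives (40, 19); check 40² + 19² = 1600 + 361 = 1961 ✓.
  Scale by k = 4: (4·40, 4·19) = (160, 76).
Step 4: Order so x ≤ y and verify: 76² + 160² = 5776 + 25600 = 31376 = n. ✓

n = 31376 = 76² + 160² (one valid representation with x ≤ y).


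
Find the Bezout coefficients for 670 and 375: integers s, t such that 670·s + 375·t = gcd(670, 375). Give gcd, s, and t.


Euclidean algorithm on (670, 375) — divide until remainder is 0:
  670 = 1 · 375 + 295
  375 = 1 · 295 + 80
  295 = 3 · 80 + 55
  80 = 1 · 55 + 25
  55 = 2 · 25 + 5
  25 = 5 · 5 + 0
gcd(670, 375) = 5.
Track Bezout coefficients alongside the remainders: start with r₀ = 670 = a·1 + b·0 (s = 1, t = 0) and r₁ = 375 = a·0 + b·1 (s = 0, t = 1); each new remainder r_{k+1} = r_{k-1} − q_k·r_k inherits s_{k+1} = s_{k-1} − q_k·s_k, t_{k+1} = t_{k-1} − q_k·t_k, so r_k = a·s_k + b·t_k at every step:
  q = 1: r = 295, s = 1 − 1·0 = 1, t = 0 − 1·1 = -1  (check: 670·1 + 375·(-1) = 295)
  q = 1: r = 80, s = 0 − 1·1 = -1, t = 1 − 1·(-1) = 2  (check: 670·(-1) + 375·2 = 80)
  q = 3: r = 55, s = 1 − 3·(-1) = 4, t = -1 − 3·2 = -7  (check: 670·4 + 375·(-7) = 55)
  q = 1: r = 25, s = -1 − 1·4 = -5, t = 2 − 1·(-7) = 9  (check: 670·(-5) + 375·9 = 25)
  q = 2: r = 5, s = 4 − 2·(-5) = 14, t = -7 − 2·9 = -25  (check: 670·14 + 375·(-25) = 5)
The row with r = 5 (the gcd) gives the Bezout coefficients s = 14, t = -25.
Result: 670 · (14) + 375 · (-25) = 5.

gcd(670, 375) = 5; s = 14, t = -25 (check: 670·14 + 375·(-25) = 5).


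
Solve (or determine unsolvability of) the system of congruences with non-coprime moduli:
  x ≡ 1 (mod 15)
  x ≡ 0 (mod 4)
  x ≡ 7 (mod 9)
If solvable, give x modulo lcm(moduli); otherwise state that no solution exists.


Moduli 15, 4, 9 are not pairwise coprime, so CRT works modulo lcm(m_i) when all pairwise compatibility conditions hold.
Pairwise compatibility: gcd(m_i, m_j) must divide a_i - a_j for every pair.
Merge one congruence at a time:
  Start: x ≡ 1 (mod 15).
  Combine with x ≡ 0 (mod 4): gcd(15, 4) = 1; 0 - 1 = -1, which IS divisible by 1, so compatible.
    Write x = 1 + 15·t and substitute into x ≡ 0 (mod 4): 15·t ≡ 0 − 1 = -1 (mod 4).
    Reduce coefficients mod 4: 3·t ≡ 3 (mod 4).
    The inverse of 3 mod 4 is 3 (since 3·3 = 9 = 2·4 + 1), so t ≡ 3·3 = 9 ≡ 1 (mod 4).
    Then x = 1 + 15·1 = 16, valid modulo lcm(15, 4) = 60: x ≡ 16 (mod 60).
  Combine with x ≡ 7 (mod 9): gcd(60, 9) = 3; 7 - 16 = -9, which IS divisible by 3, so compatible.
    Write x = 16 + 60·t and substitute into x ≡ 7 (mod 9): 60·t ≡ 7 − 16 = -9 (mod 9).
    Divide the congruence (and modulus) by g = 3: 20·t ≡ -3 (mod 3).
    Reduce coefficients mod 3: 2·t ≡ 0 (mod 3).
    The inverse of 2 mod 3 is 2 (since 2·2 = 4 = 1·3 + 1), so t ≡ 2·0 = 0 ≡ 0 (mod 3).
    Then x = 16 + 60·0 = 16, valid modulo lcm(60, 9) = 180: x ≡ 16 (mod 180).
Verify: 16 mod 15 = 1, 16 mod 4 = 0, 16 mod 9 = 7.

x ≡ 16 (mod 180).


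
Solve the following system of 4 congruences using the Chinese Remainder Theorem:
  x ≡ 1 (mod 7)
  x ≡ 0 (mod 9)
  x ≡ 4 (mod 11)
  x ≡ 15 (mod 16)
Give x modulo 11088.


Product of moduli M = 7 · 9 · 11 · 16 = 11088.
Merge one congruence at a time:
  Start: x ≡ 1 (mod 7).
  Combine with x ≡ 0 (mod 9); new modulus lcm = 63.
    Write x = 1 + 7·t and substitute into x ≡ 0 (mod 9): 7·t ≡ 0 − 1 = -1 (mod 9).
    Reduce coefficients mod 9: 7·t ≡ 8 (mod 9).
    The inverse of 7 mod 9 is 4 (since 7·4 = 28 = 3·9 + 1), so t ≡ 4·8 = 32 ≡ 5 (mod 9).
    Then x = 1 + 7·5 = 36, valid modulo lcm(7, 9) = 63: x ≡ 36 (mod 63).
  Combine with x ≡ 4 (mod 11); new modulus lcm = 693.
    Write x = 36 + 63·t and substitute into x ≡ 4 (mod 11): 63·t ≡ 4 − 36 = -32 (mod 11).
    Reduce coefficients mod 11: 8·t ≡ 1 (mod 11).
    The inverse of 8 mod 11 is 7 (since 8·7 = 56 = 5·11 + 1), so t ≡ 7·1 = 7 ≡ 7 (mod 11).
    Then x = 36 + 63·7 = 477, valid modulo lcm(63, 11) = 693: x ≡ 477 (mod 693).
  Combine with x ≡ 15 (mod 16); new modulus lcm = 11088.
    Write x = 477 + 693·t and substitute into x ≡ 15 (mod 16): 693·t ≡ 15 − 477 = -462 (mod 16).
    Reduce coefficients mod 16: 5·t ≡ 2 (mod 16).
    The inverse of 5 mod 16 is 13 (since 5·13 = 65 = 4·16 + 1), so t ≡ 13·2 = 26 ≡ 10 (mod 16).
    Then x = 477 + 693·10 = 7407, valid modulo lcm(693, 16) = 11088: x ≡ 7407 (mod 11088).
Verify against each original: 7407 mod 7 = 1, 7407 mod 9 = 0, 7407 mod 11 = 4, 7407 mod 16 = 15.

x ≡ 7407 (mod 11088).


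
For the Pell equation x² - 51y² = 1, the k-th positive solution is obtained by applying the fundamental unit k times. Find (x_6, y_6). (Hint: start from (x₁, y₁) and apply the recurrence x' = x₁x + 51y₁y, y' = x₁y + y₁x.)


Step 1: Find the fundamental solution (x₁, y₁) of x² - 51y² = 1.
  Expand √51 as a continued fraction. a₀ = ⌊√51⌋ = 7; iterate m_{k+1} = d_k·a_k − m_k, d_{k+1} = (51 − m_{k+1}²)/d_k, a_{k+1} = ⌊(a₀ + m_{k+1})/d_{k+1}⌋ (starting m₀ = 0, d₀ = 1), with convergents p_k = a_k·p_{k-1} + p_{k-2}, q_k = a_k·q_{k-1} + q_{k-2} (p₋₁ = 1, q₋₁ = 0):
  k = 0: a₀ = 7; p₀/q₀ = 7/1; p₀² − 51·q₀² = 49 − 51 = -2.
  k = 1: m = 7, d = 2, a = ⌊(7 + 7)/2⌋ = 7; p/q = (7·7 + 1)/(7·1 + 0) = 50/7; p² − 51·q² = 2500 − 2499 = 1.
  The first convergent with p² − 51·q² = 1 gives the fundamental solution (x₁, y₁) = (50, 7).
Step 2: Apply the recurrence (x_{n+1}, y_{n+1}) = (x₁x_n + 51y₁y_n, x₁y_n + y₁x_n) repeatedly.
  From (x_1, y_1) = (50, 7): x_2 = 50·50 + 51·7·7 = 4999; y_2 = 50·7 + 7·50 = 700.
  From (x_2, y_2) = (4999, 700): x_3 = 50·4999 + 51·7·700 = 499850; y_3 = 50·700 + 7·4999 = 69993.
  From (x_3, y_3) = (499850, 69993): x_4 = 50·499850 + 51·7·69993 = 49980001; y_4 = 50·69993 + 7·499850 = 6998600.
  From (x_4, y_4) = (49980001, 6998600): x_5 = 50·49980001 + 51·7·6998600 = 4997500250; y_5 = 50·6998600 + 7·49980001 = 699790007.
  From (x_5, y_5) = (4997500250, 699790007): x_6 = 50·4997500250 + 51·7·699790007 = 499700044999; y_6 = 50·699790007 + 7·4997500250 = 69972002100.
Step 3: Verify x_6² - 51·y_6² = 249700134972002624910001 - 249700134972002624910000 = 1 (should be 1). ✓

(x_1, y_1) = (50, 7); (x_6, y_6) = (499700044999, 69972002100).


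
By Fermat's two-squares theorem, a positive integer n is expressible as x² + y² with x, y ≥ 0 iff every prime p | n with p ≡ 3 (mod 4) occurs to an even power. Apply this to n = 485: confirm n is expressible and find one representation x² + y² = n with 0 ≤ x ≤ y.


Step 1: Factor n = 485 = 5 · 97.
Step 2: Check the mod-4 condition on each prime factor: 5 ≡ 1 (mod 4), exponent 1; 97 ≡ 1 (mod 4), exponent 1.
All primes ≡ 3 (mod 4) appear to even exponent (or don't appear), so by the two-squares theorem n IS expressible as a sum of two squares.
Step 3: Build a representation. Here n = 5 · 97 is a product of primes ≡ 1 (mod 4). Each prime p ≡ 1 (mod 4) is itself a sum of two squares; find a² by testing p − a² for a perfect square:
  5: 5 − 1² = 4 = 2² ⇒ 5 = 1² + 2².
  97: 97 − 1² = 96, 97 − 2² = 93, 97 − 3² = 88, 97 − 4² = 81 = 9² ⇒ 97 = 4² + 9².
  Combine using the Brahmagupta–Fibonacci identity (a² + b²)(c² + d²) = (ac − bd)² + (ad + bc)² = (ac + bd)² + (ad − bc)²:
  5 · 97 = 485: from (1² + 2²)(4² + 9²), take (1·4 − 2·9, 1·9 + 2·4) = (4 − 18, 9 + 8) = (-14, 17); dropping signs (only squares matter) gives (14, 17); check 14² + 17² = 196 + 289 = 485 ✓.
Step 4: Order so x ≤ y and verify: 14² + 17² = 196 + 289 = 485 = n. ✓

n = 485 = 14² + 17² (one valid representation with x ≤ y).


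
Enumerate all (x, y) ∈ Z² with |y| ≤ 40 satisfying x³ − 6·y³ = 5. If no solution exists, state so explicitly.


The equation is x³ - 6y³ = 5. For fixed y, x³ = 6·y³ + 5, so a solution requires the RHS to be a perfect cube.
Strategy: iterate y from -40 to 40, compute RHS = 6·y³ + 5, and check whether it is a (positive or negative) perfect cube.
Check small values of y:
  y = 0: RHS = 5 is not a perfect cube.
  y = 1: RHS = 11 is not a perfect cube.
  y = -1: RHS = -1 = (-1)³ ⇒ x = -1 works.
  y = 2: RHS = 53 is not a perfect cube.
  y = -2: RHS = -43 is not a perfect cube.
  y = 3: RHS = 167 is not a perfect cube.
  y = -3: RHS = -157 is not a perfect cube.
Continuing the search up to |y| = 40 finds no further solutions beyond those listed.
Collected solutions: (-1, -1).

Solutions (with |y| ≤ 40): (-1, -1).


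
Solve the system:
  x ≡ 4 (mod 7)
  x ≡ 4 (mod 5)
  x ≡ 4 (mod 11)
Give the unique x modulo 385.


Moduli 7, 5, 11 are pairwise coprime; by CRT there is a unique solution modulo M = 7 · 5 · 11 = 385.
Solve pairwise, accumulating the modulus:
  Start with x ≡ 4 (mod 7).
  Combine with x ≡ 4 (mod 5): since gcd(7, 5) = 1, we get a unique residue mod 35.
    Write x = 4 + 7·t and substitute into x ≡ 4 (mod 5): 7·t ≡ 4 − 4 = 0 (mod 5).
    Reduce coefficients mod 5: 2·t ≡ 0 (mod 5).
    The inverse of 2 mod 5 is 3 (since 2·3 = 6 = 1·5 + 1), so t ≡ 3·0 = 0 ≡ 0 (mod 5).
    Then x = 4 + 7·0 = 4, valid modulo lcm(7, 5) = 35: x ≡ 4 (mod 35).
  Combine with x ≡ 4 (mod 11): since gcd(35, 11) = 1, we get a unique residue mod 385.
    Write x = 4 + 35·t and substitute into x ≡ 4 (mod 11): 35·t ≡ 4 − 4 = 0 (mod 11).
    Reduce coefficients mod 11: 2·t ≡ 0 (mod 11).
    The inverse of 2 mod 11 is 6 (since 2·6 = 12 = 1·11 + 1), so t ≡ 6·0 = 0 ≡ 0 (mod 11).
    Then x = 4 + 35·0 = 4, valid modulo lcm(35, 11) = 385: x ≡ 4 (mod 385).
Verify: 4 mod 7 = 4 ✓, 4 mod 5 = 4 ✓, 4 mod 11 = 4 ✓.

x ≡ 4 (mod 385).


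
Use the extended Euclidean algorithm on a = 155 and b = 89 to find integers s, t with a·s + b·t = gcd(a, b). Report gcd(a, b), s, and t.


Euclidean algorithm on (155, 89) — divide until remainder is 0:
  155 = 1 · 89 + 66
  89 = 1 · 66 + 23
  66 = 2 · 23 + 20
  23 = 1 · 20 + 3
  20 = 6 · 3 + 2
  3 = 1 · 2 + 1
  2 = 2 · 1 + 0
gcd(155, 89) = 1.
Track Bezout coefficients alongside the remainders: start with r₀ = 155 = a·1 + b·0 (s = 1, t = 0) and r₁ = 89 = a·0 + b·1 (s = 0, t = 1); each new remainder r_{k+1} = r_{k-1} − q_k·r_k inherits s_{k+1} = s_{k-1} − q_k·s_k, t_{k+1} = t_{k-1} − q_k·t_k, so r_k = a·s_k + b·t_k at every step:
  q = 1: r = 66, s = 1 − 1·0 = 1, t = 0 − 1·1 = -1  (check: 155·1 + 89·(-1) = 66)
  q = 1: r = 23, s = 0 − 1·1 = -1, t = 1 − 1·(-1) = 2  (check: 155·(-1) + 89·2 = 23)
  q = 2: r = 20, s = 1 − 2·(-1) = 3, t = -1 − 2·2 = -5  (check: 155·3 + 89·(-5) = 20)
  q = 1: r = 3, s = -1 − 1·3 = -4, t = 2 − 1·(-5) = 7  (check: 155·(-4) + 89·7 = 3)
  q = 6: r = 2, s = 3 − 6·(-4) = 27, t = -5 − 6·7 = -47  (check: 155·27 + 89·(-47) = 2)
  q = 1: r = 1, s = -4 − 1·27 = -31, t = 7 − 1·(-47) = 54  (check: 155·(-31) + 89·54 = 1)
The row with r = 1 (the gcd) gives the Bezout coefficients s = -31, t = 54.
Result: 155 · (-31) + 89 · (54) = 1.

gcd(155, 89) = 1; s = -31, t = 54 (check: 155·(-31) + 89·54 = 1).


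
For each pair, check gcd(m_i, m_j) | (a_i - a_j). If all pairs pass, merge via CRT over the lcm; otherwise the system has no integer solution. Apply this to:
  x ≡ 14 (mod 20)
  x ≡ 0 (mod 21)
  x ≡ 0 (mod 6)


Moduli 20, 21, 6 are not pairwise coprime, so CRT works modulo lcm(m_i) when all pairwise compatibility conditions hold.
Pairwise compatibility: gcd(m_i, m_j) must divide a_i - a_j for every pair.
Merge one congruence at a time:
  Start: x ≡ 14 (mod 20).
  Combine with x ≡ 0 (mod 21): gcd(20, 21) = 1; 0 - 14 = -14, which IS divisible by 1, so compatible.
    Write x = 14 + 20·t and substitute into x ≡ 0 (mod 21): 20·t ≡ 0 − 14 = -14 (mod 21).
    Reduce coefficients mod 21: 20·t ≡ 7 (mod 21).
    The inverse of 20 mod 21 is 20 (since 20·20 = 400 = 19·21 + 1), so t ≡ 20·7 = 140 ≡ 14 (mod 21).
    Then x = 14 + 20·14 = 294, valid modulo lcm(20, 21) = 420: x ≡ 294 (mod 420).
  Combine with x ≡ 0 (mod 6): gcd(420, 6) = 6; 0 - 294 = -294, which IS divisible by 6, so compatible.
    Write x = 294 + 420·t and substitute into x ≡ 0 (mod 6): 420·t ≡ 0 − 294 = -294 (mod 6).
    Divide the congruence (and modulus) by g = 6: 70·t ≡ -49 (mod 1).
    Modulo 1 every t works; take t = 0.
    Then x = 294 + 420·0 = 294, valid modulo lcm(420, 6) = 420: x ≡ 294 (mod 420).
Verify: 294 mod 20 = 14, 294 mod 21 = 0, 294 mod 6 = 0.

x ≡ 294 (mod 420).


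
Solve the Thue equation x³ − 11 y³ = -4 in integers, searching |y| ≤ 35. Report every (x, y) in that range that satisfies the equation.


The equation is x³ - 11y³ = -4. For fixed y, x³ = 11·y³ − 4, so a solution requires the RHS to be a perfect cube.
Strategy: iterate y from -35 to 35, compute RHS = 11·y³ − 4, and check whether it is a (positive or negative) perfect cube.
Check small values of y:
  y = 0: RHS = -4 is not a perfect cube.
  y = 1: RHS = 7 is not a perfect cube.
  y = -1: RHS = -15 is not a perfect cube.
  y = 2: RHS = 84 is not a perfect cube.
  y = -2: RHS = -92 is not a perfect cube.
  y = 3: RHS = 293 is not a perfect cube.
  y = -3: RHS = -301 is not a perfect cube.
Continuing the search up to |y| = 35 finds no solutions either.
No (x, y) in the scanned range satisfies the equation.

No integer solutions with |y| ≤ 35.


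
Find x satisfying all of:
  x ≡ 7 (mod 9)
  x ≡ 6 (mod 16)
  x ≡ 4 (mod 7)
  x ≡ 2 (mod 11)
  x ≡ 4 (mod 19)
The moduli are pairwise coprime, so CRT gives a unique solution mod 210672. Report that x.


Product of moduli M = 9 · 16 · 7 · 11 · 19 = 210672.
Merge one congruence at a time:
  Start: x ≡ 7 (mod 9).
  Combine with x ≡ 6 (mod 16); new modulus lcm = 144.
    Write x = 7 + 9·t and substitute into x ≡ 6 (mod 16): 9·t ≡ 6 − 7 = -1 (mod 16).
    Reduce coefficients mod 16: 9·t ≡ 15 (mod 16).
    The inverse of 9 mod 16 is 9 (since 9·9 = 81 = 5·16 + 1), so t ≡ 9·15 = 135 ≡ 7 (mod 16).
    Then x = 7 + 9·7 = 70, valid modulo lcm(9, 16) = 144: x ≡ 70 (mod 144).
  Combine with x ≡ 4 (mod 7); new modulus lcm = 1008.
    Write x = 70 + 144·t and substitute into x ≡ 4 (mod 7): 144·t ≡ 4 − 70 = -66 (mod 7).
    Reduce coefficients mod 7: 4·t ≡ 4 (mod 7).
    The inverse of 4 mod 7 is 2 (since 4·2 = 8 = 1·7 + 1), so t ≡ 2·4 = 8 ≡ 1 (mod 7).
    Then x = 70 + 144·1 = 214, valid modulo lcm(144, 7) = 1008: x ≡ 214 (mod 1008).
  Combine with x ≡ 2 (mod 11); new modulus lcm = 11088.
    Write x = 214 + 1008·t and substitute into x ≡ 2 (mod 11): 1008·t ≡ 2 − 214 = -212 (mod 11).
    Reduce coefficients mod 11: 7·t ≡ 8 (mod 11).
    The inverse of 7 mod 11 is 8 (since 7·8 = 56 = 5·11 + 1), so t ≡ 8·8 = 64 ≡ 9 (mod 11).
    Then x = 214 + 1008·9 = 9286, valid modulo lcm(1008, 11) = 11088: x ≡ 9286 (mod 11088).
  Combine with x ≡ 4 (mod 19); new modulus lcm = 210672.
    Write x = 9286 + 11088·t and substitute into x ≡ 4 (mod 19): 11088·t ≡ 4 − 9286 = -9282 (mod 19).
    Reduce coefficients mod 19: 11·t ≡ 9 (mod 19).
    The inverse of 11 mod 19 is 7 (since 11·7 = 77 = 4·19 + 1), so t ≡ 7·9 = 63 ≡ 6 (mod 19).
    Then x = 9286 + 11088·6 = 75814, valid modulo lcm(11088, 19) = 210672: x ≡ 75814 (mod 210672).
Verify against each original: 75814 mod 9 = 7, 75814 mod 16 = 6, 75814 mod 7 = 4, 75814 mod 11 = 2, 75814 mod 19 = 4.

x ≡ 75814 (mod 210672).


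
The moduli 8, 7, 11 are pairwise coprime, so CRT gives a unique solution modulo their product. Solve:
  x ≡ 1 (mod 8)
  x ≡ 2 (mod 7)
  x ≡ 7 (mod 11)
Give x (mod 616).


Moduli 8, 7, 11 are pairwise coprime; by CRT there is a unique solution modulo M = 8 · 7 · 11 = 616.
Solve pairwise, accumulating the modulus:
  Start with x ≡ 1 (mod 8).
  Combine with x ≡ 2 (mod 7): since gcd(8, 7) = 1, we get a unique residue mod 56.
    Write x = 1 + 8·t and substitute into x ≡ 2 (mod 7): 8·t ≡ 2 − 1 = 1 (mod 7).
    Reduce coefficients mod 7: 1·t ≡ 1 (mod 7).
    So t ≡ 1 (mod 7).
    Then x = 1 + 8·1 = 9, valid modulo lcm(8, 7) = 56: x ≡ 9 (mod 56).
  Combine with x ≡ 7 (mod 11): since gcd(56, 11) = 1, we get a unique residue mod 616.
    Write x = 9 + 56·t and substitute into x ≡ 7 (mod 11): 56·t ≡ 7 − 9 = -2 (mod 11).
    Reduce coefficients mod 11: 1·t ≡ 9 (mod 11).
    So t ≡ 9 (mod 11).
    Then x = 9 + 56·9 = 513, valid modulo lcm(56, 11) = 616: x ≡ 513 (mod 616).
Verify: 513 mod 8 = 1 ✓, 513 mod 7 = 2 ✓, 513 mod 11 = 7 ✓.

x ≡ 513 (mod 616).


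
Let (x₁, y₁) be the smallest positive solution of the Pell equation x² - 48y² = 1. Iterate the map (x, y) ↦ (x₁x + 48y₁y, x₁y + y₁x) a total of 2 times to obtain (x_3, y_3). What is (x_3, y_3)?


Step 1: Find the fundamental solution (x₁, y₁) of x² - 48y² = 1.
  Expand √48 as a continued fraction. a₀ = ⌊√48⌋ = 6; iterate m_{k+1} = d_k·a_k − m_k, d_{k+1} = (48 − m_{k+1}²)/d_k, a_{k+1} = ⌊(a₀ + m_{k+1})/d_{k+1}⌋ (starting m₀ = 0, d₀ = 1), with convergents p_k = a_k·p_{k-1} + p_{k-2}, q_k = a_k·q_{k-1} + q_{k-2} (p₋₁ = 1, q₋₁ = 0):
  k = 0: a₀ = 6; p₀/q₀ = 6/1; p₀² − 48·q₀² = 36 − 48 = -12.
  k = 1: m = 6, d = 12, a = ⌊(6 + 6)/12⌋ = 1; p/q = (1·6 + 1)/(1·1 + 0) = 7/1; p² − 48·q² = 49 − 48 = 1.
  The first convergent with p² − 48·q² = 1 gives the fundamental solution (x₁, y₁) = (7, 1).
Step 2: Apply the recurrence (x_{n+1}, y_{n+1}) = (x₁x_n + 48y₁y_n, x₁y_n + y₁x_n) repeatedly.
  From (x_1, y_1) = (7, 1): x_2 = 7·7 + 48·1·1 = 97; y_2 = 7·1 + 1·7 = 14.
  From (x_2, y_2) = (97, 14): x_3 = 7·97 + 48·1·14 = 1351; y_3 = 7·14 + 1·97 = 195.
Step 3: Verify x_3² - 48·y_3² = 1825201 - 1825200 = 1 (should be 1). ✓

(x_1, y_1) = (7, 1); (x_3, y_3) = (1351, 195).


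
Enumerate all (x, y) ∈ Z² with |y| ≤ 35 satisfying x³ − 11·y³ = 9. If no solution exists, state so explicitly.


The equation is x³ - 11y³ = 9. For fixed y, x³ = 11·y³ + 9, so a solution requires the RHS to be a perfect cube.
Strategy: iterate y from -35 to 35, compute RHS = 11·y³ + 9, and check whether it is a (positive or negative) perfect cube.
Check small values of y:
  y = 0: RHS = 9 is not a perfect cube.
  y = 1: RHS = 20 is not a perfect cube.
  y = -1: RHS = -2 is not a perfect cube.
  y = 2: RHS = 97 is not a perfect cube.
  y = -2: RHS = -79 is not a perfect cube.
  y = 3: RHS = 306 is not a perfect cube.
  y = -3: RHS = -288 is not a perfect cube.
Continuing the search up to |y| = 35 finds no solutions either.
No (x, y) in the scanned range satisfies the equation.

No integer solutions with |y| ≤ 35.


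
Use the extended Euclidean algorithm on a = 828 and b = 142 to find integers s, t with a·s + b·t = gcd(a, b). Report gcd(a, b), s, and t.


Euclidean algorithm on (828, 142) — divide until remainder is 0:
  828 = 5 · 142 + 118
  142 = 1 · 118 + 24
  118 = 4 · 24 + 22
  24 = 1 · 22 + 2
  22 = 11 · 2 + 0
gcd(828, 142) = 2.
Track Bezout coefficients alongside the remainders: start with r₀ = 828 = a·1 + b·0 (s = 1, t = 0) and r₁ = 142 = a·0 + b·1 (s = 0, t = 1); each new remainder r_{k+1} = r_{k-1} − q_k·r_k inherits s_{k+1} = s_{k-1} − q_k·s_k, t_{k+1} = t_{k-1} − q_k·t_k, so r_k = a·s_k + b·t_k at every step:
  q = 5: r = 118, s = 1 − 5·0 = 1, t = 0 − 5·1 = -5  (check: 828·1 + 142·(-5) = 118)
  q = 1: r = 24, s = 0 − 1·1 = -1, t = 1 − 1·(-5) = 6  (check: 828·(-1) + 142·6 = 24)
  q = 4: r = 22, s = 1 − 4·(-1) = 5, t = -5 − 4·6 = -29  (check: 828·5 + 142·(-29) = 22)
  q = 1: r = 2, s = -1 − 1·5 = -6, t = 6 − 1·(-29) = 35  (check: 828·(-6) + 142·35 = 2)
The row with r = 2 (the gcd) gives the Bezout coefficients s = -6, t = 35.
Result: 828 · (-6) + 142 · (35) = 2.

gcd(828, 142) = 2; s = -6, t = 35 (check: 828·(-6) + 142·35 = 2).


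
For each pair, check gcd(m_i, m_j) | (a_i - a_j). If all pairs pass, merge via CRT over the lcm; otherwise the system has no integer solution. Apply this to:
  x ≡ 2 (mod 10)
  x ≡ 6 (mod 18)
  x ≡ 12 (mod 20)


Moduli 10, 18, 20 are not pairwise coprime, so CRT works modulo lcm(m_i) when all pairwise compatibility conditions hold.
Pairwise compatibility: gcd(m_i, m_j) must divide a_i - a_j for every pair.
Merge one congruence at a time:
  Start: x ≡ 2 (mod 10).
  Combine with x ≡ 6 (mod 18): gcd(10, 18) = 2; 6 - 2 = 4, which IS divisible by 2, so compatible.
    Write x = 2 + 10·t and substitute into x ≡ 6 (mod 18): 10·t ≡ 6 − 2 = 4 (mod 18).
    Divide the congruence (and modulus) by g = 2: 5·t ≡ 2 (mod 9).
    The inverse of 5 mod 9 is 2 (since 5·2 = 10 = 1·9 + 1), so t ≡ 2·2 = 4 ≡ 4 (mod 9).
    Then x = 2 + 10·4 = 42, valid modulo lcm(10, 18) = 90: x ≡ 42 (mod 90).
  Combine with x ≡ 12 (mod 20): gcd(90, 20) = 10; 12 - 42 = -30, which IS divisible by 10, so compatible.
    Write x = 42 + 90·t and substitute into x ≡ 12 (mod 20): 90·t ≡ 12 − 42 = -30 (mod 20).
    Divide the congruence (and modulus) by g = 10: 9·t ≡ -3 (mod 2).
    Reduce coefficients mod 2: 1·t ≡ 1 (mod 2).
    So t ≡ 1 (mod 2).
    Then x = 42 + 90·1 = 132, valid modulo lcm(90, 20) = 180: x ≡ 132 (mod 180).
Verify: 132 mod 10 = 2, 132 mod 18 = 6, 132 mod 20 = 12.

x ≡ 132 (mod 180).


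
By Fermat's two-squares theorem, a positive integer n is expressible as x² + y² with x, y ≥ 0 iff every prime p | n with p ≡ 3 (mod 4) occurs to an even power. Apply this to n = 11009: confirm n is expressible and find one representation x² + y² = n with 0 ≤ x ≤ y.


Step 1: Factor n = 11009 = 101 · 109.
Step 2: Check the mod-4 condition on each prime factor: 101 ≡ 1 (mod 4), exponent 1; 109 ≡ 1 (mod 4), exponent 1.
All primes ≡ 3 (mod 4) appear to even exponent (or don't appear), so by the two-squares theorem n IS expressible as a sum of two squares.
Step 3: Build a representation. Here n = 101 · 109 is a product of primes ≡ 1 (mod 4). Each prime p ≡ 1 (mod 4) is itself a sum of two squares; find a² by testing p − a² for a perfect square:
  101: 101 − 1² = 100 = 10² ⇒ 101 = 1² + 10².
  109: 109 − 1² = 108, 109 − 2² = 105, 109 − 3² = 100 = 10² ⇒ 109 = 3² + 10².
  Combine using the Brahmagupta–Fibonacci identity (a² + b²)(c² + d²) = (ac − bd)² + (ad + bc)² = (ac + bd)² + (ad − bc)²:
  101 · 109 = 11009: from (1² + 10²)(3² + 10²), take (1·3 − 10·10, 1·10 + 10·3) = (3 − 100, 10 + 30) = (-97, 40); dropping signs (only squares matter) gives (97, 40); check 97² + 40² = 9409 + 1600 = 11009 ✓.
Step 4: Order so x ≤ y and verify: 40² + 97² = 1600 + 9409 = 11009 = n. ✓

n = 11009 = 40² + 97² (one valid representation with x ≤ y).


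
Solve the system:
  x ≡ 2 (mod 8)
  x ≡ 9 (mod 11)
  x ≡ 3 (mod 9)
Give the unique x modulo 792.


Moduli 8, 11, 9 are pairwise coprime; by CRT there is a unique solution modulo M = 8 · 11 · 9 = 792.
Solve pairwise, accumulating the modulus:
  Start with x ≡ 2 (mod 8).
  Combine with x ≡ 9 (mod 11): since gcd(8, 11) = 1, we get a unique residue mod 88.
    Write x = 2 + 8·t and substitute into x ≡ 9 (mod 11): 8·t ≡ 9 − 2 = 7 (mod 11).
    The inverse of 8 mod 11 is 7 (since 8·7 = 56 = 5·11 + 1), so t ≡ 7·7 = 49 ≡ 5 (mod 11).
    Then x = 2 + 8·5 = 42, valid modulo lcm(8, 11) = 88: x ≡ 42 (mod 88).
  Combine with x ≡ 3 (mod 9): since gcd(88, 9) = 1, we get a unique residue mod 792.
    Write x = 42 + 88·t and substitute into x ≡ 3 (mod 9): 88·t ≡ 3 − 42 = -39 (mod 9).
    Reduce coefficients mod 9: 7·t ≡ 6 (mod 9).
    The inverse of 7 mod 9 is 4 (since 7·4 = 28 = 3·9 + 1), so t ≡ 4·6 = 24 ≡ 6 (mod 9).
    Then x = 42 + 88·6 = 570, valid modulo lcm(88, 9) = 792: x ≡ 570 (mod 792).
Verify: 570 mod 8 = 2 ✓, 570 mod 11 = 9 ✓, 570 mod 9 = 3 ✓.

x ≡ 570 (mod 792).


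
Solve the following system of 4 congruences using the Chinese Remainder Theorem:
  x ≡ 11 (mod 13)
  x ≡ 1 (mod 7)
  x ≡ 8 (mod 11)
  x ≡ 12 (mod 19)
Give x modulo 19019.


Product of moduli M = 13 · 7 · 11 · 19 = 19019.
Merge one congruence at a time:
  Start: x ≡ 11 (mod 13).
  Combine with x ≡ 1 (mod 7); new modulus lcm = 91.
    Write x = 11 + 13·t and substitute into x ≡ 1 (mod 7): 13·t ≡ 1 − 11 = -10 (mod 7).
    Reduce coefficients mod 7: 6·t ≡ 4 (mod 7).
    The inverse of 6 mod 7 is 6 (since 6·6 = 36 = 5·7 + 1), so t ≡ 6·4 = 24 ≡ 3 (mod 7).
    Then x = 11 + 13·3 = 50, valid modulo lcm(13, 7) = 91: x ≡ 50 (mod 91).
  Combine with x ≡ 8 (mod 11); new modulus lcm = 1001.
    Write x = 50 + 91·t and substitute into x ≡ 8 (mod 11): 91·t ≡ 8 − 50 = -42 (mod 11).
    Reduce coefficients mod 11: 3·t ≡ 2 (mod 11).
    The inverse of 3 mod 11 is 4 (since 3·4 = 12 = 1·11 + 1), so t ≡ 4·2 = 8 ≡ 8 (mod 11).
    Then x = 50 + 91·8 = 778, valid modulo lcm(91, 11) = 1001: x ≡ 778 (mod 1001).
  Combine with x ≡ 12 (mod 19); new modulus lcm = 19019.
    Write x = 778 + 1001·t and substitute into x ≡ 12 (mod 19): 1001·t ≡ 12 − 778 = -766 (mod 19).
    Reduce coefficients mod 19: 13·t ≡ 13 (mod 19).
    The inverse of 13 mod 19 is 3 (since 13·3 = 39 = 2·19 + 1), so t ≡ 3·13 = 39 ≡ 1 (mod 19).
    Then x = 778 + 1001·1 = 1779, valid modulo lcm(1001, 19) = 19019: x ≡ 1779 (mod 19019).
Verify against each original: 1779 mod 13 = 11, 1779 mod 7 = 1, 1779 mod 11 = 8, 1779 mod 19 = 12.

x ≡ 1779 (mod 19019).


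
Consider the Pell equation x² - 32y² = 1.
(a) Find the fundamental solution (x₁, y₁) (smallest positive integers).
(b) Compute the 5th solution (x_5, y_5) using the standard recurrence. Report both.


Step 1: Find the fundamental solution (x₁, y₁) of x² - 32y² = 1.
  Expand √32 as a continued fraction. a₀ = ⌊√32⌋ = 5; iterate m_{k+1} = d_k·a_k − m_k, d_{k+1} = (32 − m_{k+1}²)/d_k, a_{k+1} = ⌊(a₀ + m_{k+1})/d_{k+1}⌋ (starting m₀ = 0, d₀ = 1), with convergents p_k = a_k·p_{k-1} + p_{k-2}, q_k = a_k·q_{k-1} + q_{k-2} (p₋₁ = 1, q₋₁ = 0):
  k = 0: a₀ = 5; p₀/q₀ = 5/1; p₀² − 32·q₀² = 25 − 32 = -7.
  k = 1: m = 5, d = 7, a = ⌊(5 + 5)/7⌋ = 1; p/q = (1·5 + 1)/(1·1 + 0) = 6/1; p² − 32·q² = 36 − 32 = 4.
  k = 2: m = 2, d = 4, a = ⌊(5 + 2)/4⌋ = 1; p/q = (1·6 + 5)/(1·1 + 1) = 11/2; p² − 32·q² = 121 − 128 = -7.
  k = 3: m = 2, d = 7, a = ⌊(5 + 2)/7⌋ = 1; p/q = (1·11 + 6)/(1·2 + 1) = 17/3; p² − 32·q² = 289 − 288 = 1.
  The first convergent with p² − 32·q² = 1 gives the fundamental solution (x₁, y₁) = (17, 3).
Step 2: Apply the recurrence (x_{n+1}, y_{n+1}) = (x₁x_n + 32y₁y_n, x₁y_n + y₁x_n) repeatedly.
  From (x_1, y_1) = (17, 3): x_2 = 17·17 + 32·3·3 = 577; y_2 = 17·3 + 3·17 = 102.
  From (x_2, y_2) = (577, 102): x_3 = 17·577 + 32·3·102 = 19601; y_3 = 17·102 + 3·577 = 3465.
  From (x_3, y_3) = (19601, 3465): x_4 = 17·19601 + 32·3·3465 = 665857; y_4 = 17·3465 + 3·19601 = 117708.
  From (x_4, y_4) = (665857, 117708): x_5 = 17·665857 + 32·3·117708 = 22619537; y_5 = 17·117708 + 3·665857 = 3998607.
Step 3: Verify x_5² - 32·y_5² = 511643454094369 - 511643454094368 = 1 (should be 1). ✓

(x_1, y_1) = (17, 3); (x_5, y_5) = (22619537, 3998607).


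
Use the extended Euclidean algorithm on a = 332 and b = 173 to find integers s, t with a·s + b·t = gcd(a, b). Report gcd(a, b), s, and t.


Euclidean algorithm on (332, 173) — divide until remainder is 0:
  332 = 1 · 173 + 159
  173 = 1 · 159 + 14
  159 = 11 · 14 + 5
  14 = 2 · 5 + 4
  5 = 1 · 4 + 1
  4 = 4 · 1 + 0
gcd(332, 173) = 1.
Track Bezout coefficients alongside the remainders: start with r₀ = 332 = a·1 + b·0 (s = 1, t = 0) and r₁ = 173 = a·0 + b·1 (s = 0, t = 1); each new remainder r_{k+1} = r_{k-1} − q_k·r_k inherits s_{k+1} = s_{k-1} − q_k·s_k, t_{k+1} = t_{k-1} − q_k·t_k, so r_k = a·s_k + b·t_k at every step:
  q = 1: r = 159, s = 1 − 1·0 = 1, t = 0 − 1·1 = -1  (check: 332·1 + 173·(-1) = 159)
  q = 1: r = 14, s = 0 − 1·1 = -1, t = 1 − 1·(-1) = 2  (check: 332·(-1) + 173·2 = 14)
  q = 11: r = 5, s = 1 − 11·(-1) = 12, t = -1 − 11·2 = -23  (check: 332·12 + 173·(-23) = 5)
  q = 2: r = 4, s = -1 − 2·12 = -25, t = 2 − 2·(-23) = 48  (check: 332·(-25) + 173·48 = 4)
  q = 1: r = 1, s = 12 − 1·(-25) = 37, t = -23 − 1·48 = -71  (check: 332·37 + 173·(-71) = 1)
The row with r = 1 (the gcd) gives the Bezout coefficients s = 37, t = -71.
Result: 332 · (37) + 173 · (-71) = 1.

gcd(332, 173) = 1; s = 37, t = -71 (check: 332·37 + 173·(-71) = 1).


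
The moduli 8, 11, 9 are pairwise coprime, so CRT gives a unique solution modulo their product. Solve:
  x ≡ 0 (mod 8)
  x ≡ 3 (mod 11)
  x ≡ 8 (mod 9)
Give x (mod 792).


Moduli 8, 11, 9 are pairwise coprime; by CRT there is a unique solution modulo M = 8 · 11 · 9 = 792.
Solve pairwise, accumulating the modulus:
  Start with x ≡ 0 (mod 8).
  Combine with x ≡ 3 (mod 11): since gcd(8, 11) = 1, we get a unique residue mod 88.
    Write x = 0 + 8·t and substitute into x ≡ 3 (mod 11): 8·t ≡ 3 − 0 = 3 (mod 11).
    The inverse of 8 mod 11 is 7 (since 8·7 = 56 = 5·11 + 1), so t ≡ 7·3 = 21 ≡ 10 (mod 11).
    Then x = 0 + 8·10 = 80, valid modulo lcm(8, 11) = 88: x ≡ 80 (mod 88).
  Combine with x ≡ 8 (mod 9): since gcd(88, 9) = 1, we get a unique residue mod 792.
    Write x = 80 + 88·t and substitute into x ≡ 8 (mod 9): 88·t ≡ 8 − 80 = -72 (mod 9).
    Reduce coefficients mod 9: 7·t ≡ 0 (mod 9).
    The inverse of 7 mod 9 is 4 (since 7·4 = 28 = 3·9 + 1), so t ≡ 4·0 = 0 ≡ 0 (mod 9).
    Then x = 80 + 88·0 = 80, valid modulo lcm(88, 9) = 792: x ≡ 80 (mod 792).
Verify: 80 mod 8 = 0 ✓, 80 mod 11 = 3 ✓, 80 mod 9 = 8 ✓.

x ≡ 80 (mod 792).
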